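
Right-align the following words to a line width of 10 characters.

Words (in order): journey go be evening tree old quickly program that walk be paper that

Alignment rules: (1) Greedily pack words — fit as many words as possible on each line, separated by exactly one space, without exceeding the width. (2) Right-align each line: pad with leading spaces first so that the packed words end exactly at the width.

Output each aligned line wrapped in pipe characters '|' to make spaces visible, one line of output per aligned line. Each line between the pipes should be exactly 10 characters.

Line 1: ['journey', 'go'] (min_width=10, slack=0)
Line 2: ['be', 'evening'] (min_width=10, slack=0)
Line 3: ['tree', 'old'] (min_width=8, slack=2)
Line 4: ['quickly'] (min_width=7, slack=3)
Line 5: ['program'] (min_width=7, slack=3)
Line 6: ['that', 'walk'] (min_width=9, slack=1)
Line 7: ['be', 'paper'] (min_width=8, slack=2)
Line 8: ['that'] (min_width=4, slack=6)

Answer: |journey go|
|be evening|
|  tree old|
|   quickly|
|   program|
| that walk|
|  be paper|
|      that|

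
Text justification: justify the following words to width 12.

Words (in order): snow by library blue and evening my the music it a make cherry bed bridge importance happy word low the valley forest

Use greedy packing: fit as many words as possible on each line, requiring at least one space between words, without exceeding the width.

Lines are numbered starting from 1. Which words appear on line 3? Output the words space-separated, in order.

Answer: and evening

Derivation:
Line 1: ['snow', 'by'] (min_width=7, slack=5)
Line 2: ['library', 'blue'] (min_width=12, slack=0)
Line 3: ['and', 'evening'] (min_width=11, slack=1)
Line 4: ['my', 'the', 'music'] (min_width=12, slack=0)
Line 5: ['it', 'a', 'make'] (min_width=9, slack=3)
Line 6: ['cherry', 'bed'] (min_width=10, slack=2)
Line 7: ['bridge'] (min_width=6, slack=6)
Line 8: ['importance'] (min_width=10, slack=2)
Line 9: ['happy', 'word'] (min_width=10, slack=2)
Line 10: ['low', 'the'] (min_width=7, slack=5)
Line 11: ['valley'] (min_width=6, slack=6)
Line 12: ['forest'] (min_width=6, slack=6)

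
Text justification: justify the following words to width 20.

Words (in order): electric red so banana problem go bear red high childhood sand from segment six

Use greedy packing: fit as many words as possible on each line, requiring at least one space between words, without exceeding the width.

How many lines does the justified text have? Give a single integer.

Line 1: ['electric', 'red', 'so'] (min_width=15, slack=5)
Line 2: ['banana', 'problem', 'go'] (min_width=17, slack=3)
Line 3: ['bear', 'red', 'high'] (min_width=13, slack=7)
Line 4: ['childhood', 'sand', 'from'] (min_width=19, slack=1)
Line 5: ['segment', 'six'] (min_width=11, slack=9)
Total lines: 5

Answer: 5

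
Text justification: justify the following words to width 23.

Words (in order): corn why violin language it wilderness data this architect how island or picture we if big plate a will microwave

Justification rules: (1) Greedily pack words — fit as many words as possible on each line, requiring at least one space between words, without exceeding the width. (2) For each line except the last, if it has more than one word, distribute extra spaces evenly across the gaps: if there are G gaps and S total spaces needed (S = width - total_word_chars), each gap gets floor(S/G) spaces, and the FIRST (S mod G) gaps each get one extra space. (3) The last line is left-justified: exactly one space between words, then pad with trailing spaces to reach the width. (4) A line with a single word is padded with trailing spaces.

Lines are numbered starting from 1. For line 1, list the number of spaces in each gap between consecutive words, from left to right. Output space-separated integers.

Line 1: ['corn', 'why', 'violin'] (min_width=15, slack=8)
Line 2: ['language', 'it', 'wilderness'] (min_width=22, slack=1)
Line 3: ['data', 'this', 'architect', 'how'] (min_width=23, slack=0)
Line 4: ['island', 'or', 'picture', 'we', 'if'] (min_width=23, slack=0)
Line 5: ['big', 'plate', 'a', 'will'] (min_width=16, slack=7)
Line 6: ['microwave'] (min_width=9, slack=14)

Answer: 5 5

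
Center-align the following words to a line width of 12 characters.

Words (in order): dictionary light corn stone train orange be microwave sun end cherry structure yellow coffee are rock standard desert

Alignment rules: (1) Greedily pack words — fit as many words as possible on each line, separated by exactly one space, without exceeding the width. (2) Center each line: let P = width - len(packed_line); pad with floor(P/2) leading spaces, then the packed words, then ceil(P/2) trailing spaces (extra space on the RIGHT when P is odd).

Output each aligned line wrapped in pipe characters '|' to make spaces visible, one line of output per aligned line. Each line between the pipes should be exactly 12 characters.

Line 1: ['dictionary'] (min_width=10, slack=2)
Line 2: ['light', 'corn'] (min_width=10, slack=2)
Line 3: ['stone', 'train'] (min_width=11, slack=1)
Line 4: ['orange', 'be'] (min_width=9, slack=3)
Line 5: ['microwave'] (min_width=9, slack=3)
Line 6: ['sun', 'end'] (min_width=7, slack=5)
Line 7: ['cherry'] (min_width=6, slack=6)
Line 8: ['structure'] (min_width=9, slack=3)
Line 9: ['yellow'] (min_width=6, slack=6)
Line 10: ['coffee', 'are'] (min_width=10, slack=2)
Line 11: ['rock'] (min_width=4, slack=8)
Line 12: ['standard'] (min_width=8, slack=4)
Line 13: ['desert'] (min_width=6, slack=6)

Answer: | dictionary |
| light corn |
|stone train |
| orange be  |
| microwave  |
|  sun end   |
|   cherry   |
| structure  |
|   yellow   |
| coffee are |
|    rock    |
|  standard  |
|   desert   |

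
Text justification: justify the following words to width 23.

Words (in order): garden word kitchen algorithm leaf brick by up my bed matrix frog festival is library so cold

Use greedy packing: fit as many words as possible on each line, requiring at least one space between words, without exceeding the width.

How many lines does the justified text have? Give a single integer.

Line 1: ['garden', 'word', 'kitchen'] (min_width=19, slack=4)
Line 2: ['algorithm', 'leaf', 'brick', 'by'] (min_width=23, slack=0)
Line 3: ['up', 'my', 'bed', 'matrix', 'frog'] (min_width=21, slack=2)
Line 4: ['festival', 'is', 'library', 'so'] (min_width=22, slack=1)
Line 5: ['cold'] (min_width=4, slack=19)
Total lines: 5

Answer: 5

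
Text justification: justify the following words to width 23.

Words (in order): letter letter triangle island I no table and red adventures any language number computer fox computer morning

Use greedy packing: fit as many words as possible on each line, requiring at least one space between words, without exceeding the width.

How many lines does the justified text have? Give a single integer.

Line 1: ['letter', 'letter', 'triangle'] (min_width=22, slack=1)
Line 2: ['island', 'I', 'no', 'table', 'and'] (min_width=21, slack=2)
Line 3: ['red', 'adventures', 'any'] (min_width=18, slack=5)
Line 4: ['language', 'number'] (min_width=15, slack=8)
Line 5: ['computer', 'fox', 'computer'] (min_width=21, slack=2)
Line 6: ['morning'] (min_width=7, slack=16)
Total lines: 6

Answer: 6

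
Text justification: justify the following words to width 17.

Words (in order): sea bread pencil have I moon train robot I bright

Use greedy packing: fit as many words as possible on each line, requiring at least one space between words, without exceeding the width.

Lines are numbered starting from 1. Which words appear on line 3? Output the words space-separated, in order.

Line 1: ['sea', 'bread', 'pencil'] (min_width=16, slack=1)
Line 2: ['have', 'I', 'moon', 'train'] (min_width=17, slack=0)
Line 3: ['robot', 'I', 'bright'] (min_width=14, slack=3)

Answer: robot I bright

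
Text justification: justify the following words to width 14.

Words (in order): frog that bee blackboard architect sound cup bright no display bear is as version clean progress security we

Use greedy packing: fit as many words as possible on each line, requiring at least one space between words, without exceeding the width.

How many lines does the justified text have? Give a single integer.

Line 1: ['frog', 'that', 'bee'] (min_width=13, slack=1)
Line 2: ['blackboard'] (min_width=10, slack=4)
Line 3: ['architect'] (min_width=9, slack=5)
Line 4: ['sound', 'cup'] (min_width=9, slack=5)
Line 5: ['bright', 'no'] (min_width=9, slack=5)
Line 6: ['display', 'bear'] (min_width=12, slack=2)
Line 7: ['is', 'as', 'version'] (min_width=13, slack=1)
Line 8: ['clean', 'progress'] (min_width=14, slack=0)
Line 9: ['security', 'we'] (min_width=11, slack=3)
Total lines: 9

Answer: 9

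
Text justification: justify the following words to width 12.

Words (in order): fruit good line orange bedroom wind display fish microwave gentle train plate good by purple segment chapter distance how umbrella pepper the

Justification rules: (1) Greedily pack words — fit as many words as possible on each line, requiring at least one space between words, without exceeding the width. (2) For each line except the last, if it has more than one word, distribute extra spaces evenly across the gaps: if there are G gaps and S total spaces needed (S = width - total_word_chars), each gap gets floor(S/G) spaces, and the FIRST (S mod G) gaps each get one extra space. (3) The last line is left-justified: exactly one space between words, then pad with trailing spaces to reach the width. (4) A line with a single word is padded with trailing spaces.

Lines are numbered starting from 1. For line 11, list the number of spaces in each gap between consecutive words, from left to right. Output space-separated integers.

Answer: 1

Derivation:
Line 1: ['fruit', 'good'] (min_width=10, slack=2)
Line 2: ['line', 'orange'] (min_width=11, slack=1)
Line 3: ['bedroom', 'wind'] (min_width=12, slack=0)
Line 4: ['display', 'fish'] (min_width=12, slack=0)
Line 5: ['microwave'] (min_width=9, slack=3)
Line 6: ['gentle', 'train'] (min_width=12, slack=0)
Line 7: ['plate', 'good'] (min_width=10, slack=2)
Line 8: ['by', 'purple'] (min_width=9, slack=3)
Line 9: ['segment'] (min_width=7, slack=5)
Line 10: ['chapter'] (min_width=7, slack=5)
Line 11: ['distance', 'how'] (min_width=12, slack=0)
Line 12: ['umbrella'] (min_width=8, slack=4)
Line 13: ['pepper', 'the'] (min_width=10, slack=2)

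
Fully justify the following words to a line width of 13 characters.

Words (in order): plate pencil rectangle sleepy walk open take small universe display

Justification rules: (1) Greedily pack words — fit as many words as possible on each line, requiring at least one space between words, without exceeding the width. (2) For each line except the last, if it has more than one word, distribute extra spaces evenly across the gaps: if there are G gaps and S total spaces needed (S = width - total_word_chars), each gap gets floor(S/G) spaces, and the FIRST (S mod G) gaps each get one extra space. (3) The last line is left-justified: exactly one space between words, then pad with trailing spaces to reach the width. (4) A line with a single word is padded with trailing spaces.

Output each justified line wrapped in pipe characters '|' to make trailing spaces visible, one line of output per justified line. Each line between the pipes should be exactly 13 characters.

Line 1: ['plate', 'pencil'] (min_width=12, slack=1)
Line 2: ['rectangle'] (min_width=9, slack=4)
Line 3: ['sleepy', 'walk'] (min_width=11, slack=2)
Line 4: ['open', 'take'] (min_width=9, slack=4)
Line 5: ['small'] (min_width=5, slack=8)
Line 6: ['universe'] (min_width=8, slack=5)
Line 7: ['display'] (min_width=7, slack=6)

Answer: |plate  pencil|
|rectangle    |
|sleepy   walk|
|open     take|
|small        |
|universe     |
|display      |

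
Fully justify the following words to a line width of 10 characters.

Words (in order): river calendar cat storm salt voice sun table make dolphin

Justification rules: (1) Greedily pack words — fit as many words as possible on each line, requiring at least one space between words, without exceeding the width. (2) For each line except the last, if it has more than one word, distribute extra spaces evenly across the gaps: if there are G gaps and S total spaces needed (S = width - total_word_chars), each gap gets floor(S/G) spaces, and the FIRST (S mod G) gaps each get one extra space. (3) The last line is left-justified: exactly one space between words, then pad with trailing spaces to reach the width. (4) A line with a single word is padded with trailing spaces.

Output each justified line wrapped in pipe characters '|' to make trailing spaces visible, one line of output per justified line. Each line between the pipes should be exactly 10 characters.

Answer: |river     |
|calendar  |
|cat  storm|
|salt voice|
|sun  table|
|make      |
|dolphin   |

Derivation:
Line 1: ['river'] (min_width=5, slack=5)
Line 2: ['calendar'] (min_width=8, slack=2)
Line 3: ['cat', 'storm'] (min_width=9, slack=1)
Line 4: ['salt', 'voice'] (min_width=10, slack=0)
Line 5: ['sun', 'table'] (min_width=9, slack=1)
Line 6: ['make'] (min_width=4, slack=6)
Line 7: ['dolphin'] (min_width=7, slack=3)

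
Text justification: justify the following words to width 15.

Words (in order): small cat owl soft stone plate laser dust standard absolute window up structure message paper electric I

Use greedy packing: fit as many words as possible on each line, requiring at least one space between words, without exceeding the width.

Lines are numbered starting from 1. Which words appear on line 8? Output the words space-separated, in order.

Answer: electric I

Derivation:
Line 1: ['small', 'cat', 'owl'] (min_width=13, slack=2)
Line 2: ['soft', 'stone'] (min_width=10, slack=5)
Line 3: ['plate', 'laser'] (min_width=11, slack=4)
Line 4: ['dust', 'standard'] (min_width=13, slack=2)
Line 5: ['absolute', 'window'] (min_width=15, slack=0)
Line 6: ['up', 'structure'] (min_width=12, slack=3)
Line 7: ['message', 'paper'] (min_width=13, slack=2)
Line 8: ['electric', 'I'] (min_width=10, slack=5)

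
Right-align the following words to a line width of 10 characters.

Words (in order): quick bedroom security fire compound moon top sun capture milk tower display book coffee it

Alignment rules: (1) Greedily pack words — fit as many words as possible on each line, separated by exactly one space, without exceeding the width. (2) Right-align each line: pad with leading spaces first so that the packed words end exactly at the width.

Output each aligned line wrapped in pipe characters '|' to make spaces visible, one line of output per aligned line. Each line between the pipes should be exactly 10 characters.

Line 1: ['quick'] (min_width=5, slack=5)
Line 2: ['bedroom'] (min_width=7, slack=3)
Line 3: ['security'] (min_width=8, slack=2)
Line 4: ['fire'] (min_width=4, slack=6)
Line 5: ['compound'] (min_width=8, slack=2)
Line 6: ['moon', 'top'] (min_width=8, slack=2)
Line 7: ['sun'] (min_width=3, slack=7)
Line 8: ['capture'] (min_width=7, slack=3)
Line 9: ['milk', 'tower'] (min_width=10, slack=0)
Line 10: ['display'] (min_width=7, slack=3)
Line 11: ['book'] (min_width=4, slack=6)
Line 12: ['coffee', 'it'] (min_width=9, slack=1)

Answer: |     quick|
|   bedroom|
|  security|
|      fire|
|  compound|
|  moon top|
|       sun|
|   capture|
|milk tower|
|   display|
|      book|
| coffee it|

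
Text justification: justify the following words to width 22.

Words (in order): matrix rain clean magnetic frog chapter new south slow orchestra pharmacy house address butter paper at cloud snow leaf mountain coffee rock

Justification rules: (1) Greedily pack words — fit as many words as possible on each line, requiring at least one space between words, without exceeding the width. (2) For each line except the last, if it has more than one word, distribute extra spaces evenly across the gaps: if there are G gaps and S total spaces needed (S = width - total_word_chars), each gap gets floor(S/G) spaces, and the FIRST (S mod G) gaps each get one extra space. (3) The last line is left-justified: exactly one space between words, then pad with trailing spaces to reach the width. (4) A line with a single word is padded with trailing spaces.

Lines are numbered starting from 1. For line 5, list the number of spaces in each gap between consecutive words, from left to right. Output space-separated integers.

Line 1: ['matrix', 'rain', 'clean'] (min_width=17, slack=5)
Line 2: ['magnetic', 'frog', 'chapter'] (min_width=21, slack=1)
Line 3: ['new', 'south', 'slow'] (min_width=14, slack=8)
Line 4: ['orchestra', 'pharmacy'] (min_width=18, slack=4)
Line 5: ['house', 'address', 'butter'] (min_width=20, slack=2)
Line 6: ['paper', 'at', 'cloud', 'snow'] (min_width=19, slack=3)
Line 7: ['leaf', 'mountain', 'coffee'] (min_width=20, slack=2)
Line 8: ['rock'] (min_width=4, slack=18)

Answer: 2 2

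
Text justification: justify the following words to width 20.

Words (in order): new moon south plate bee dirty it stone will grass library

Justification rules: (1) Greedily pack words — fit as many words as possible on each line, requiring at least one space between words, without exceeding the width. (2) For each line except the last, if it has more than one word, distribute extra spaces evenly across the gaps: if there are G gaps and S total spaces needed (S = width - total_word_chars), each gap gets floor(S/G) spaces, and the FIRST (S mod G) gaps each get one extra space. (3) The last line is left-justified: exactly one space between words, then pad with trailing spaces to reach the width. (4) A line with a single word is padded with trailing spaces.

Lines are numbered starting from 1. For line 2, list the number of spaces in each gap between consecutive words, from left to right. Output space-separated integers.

Answer: 2 2 1

Derivation:
Line 1: ['new', 'moon', 'south', 'plate'] (min_width=20, slack=0)
Line 2: ['bee', 'dirty', 'it', 'stone'] (min_width=18, slack=2)
Line 3: ['will', 'grass', 'library'] (min_width=18, slack=2)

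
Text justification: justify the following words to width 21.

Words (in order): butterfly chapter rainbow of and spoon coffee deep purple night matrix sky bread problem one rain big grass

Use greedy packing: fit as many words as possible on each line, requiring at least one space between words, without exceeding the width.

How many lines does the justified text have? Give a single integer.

Line 1: ['butterfly', 'chapter'] (min_width=17, slack=4)
Line 2: ['rainbow', 'of', 'and', 'spoon'] (min_width=20, slack=1)
Line 3: ['coffee', 'deep', 'purple'] (min_width=18, slack=3)
Line 4: ['night', 'matrix', 'sky'] (min_width=16, slack=5)
Line 5: ['bread', 'problem', 'one'] (min_width=17, slack=4)
Line 6: ['rain', 'big', 'grass'] (min_width=14, slack=7)
Total lines: 6

Answer: 6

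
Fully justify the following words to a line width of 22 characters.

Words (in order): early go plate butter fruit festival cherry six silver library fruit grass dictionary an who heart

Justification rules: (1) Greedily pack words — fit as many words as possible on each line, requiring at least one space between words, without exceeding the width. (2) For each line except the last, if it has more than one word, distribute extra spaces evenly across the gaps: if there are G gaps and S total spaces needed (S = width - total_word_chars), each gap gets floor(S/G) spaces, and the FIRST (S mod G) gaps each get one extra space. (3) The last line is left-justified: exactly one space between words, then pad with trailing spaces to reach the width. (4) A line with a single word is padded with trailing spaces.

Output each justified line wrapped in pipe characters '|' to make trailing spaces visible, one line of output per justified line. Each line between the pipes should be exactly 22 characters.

Line 1: ['early', 'go', 'plate', 'butter'] (min_width=21, slack=1)
Line 2: ['fruit', 'festival', 'cherry'] (min_width=21, slack=1)
Line 3: ['six', 'silver', 'library'] (min_width=18, slack=4)
Line 4: ['fruit', 'grass', 'dictionary'] (min_width=22, slack=0)
Line 5: ['an', 'who', 'heart'] (min_width=12, slack=10)

Answer: |early  go plate butter|
|fruit  festival cherry|
|six   silver   library|
|fruit grass dictionary|
|an who heart          |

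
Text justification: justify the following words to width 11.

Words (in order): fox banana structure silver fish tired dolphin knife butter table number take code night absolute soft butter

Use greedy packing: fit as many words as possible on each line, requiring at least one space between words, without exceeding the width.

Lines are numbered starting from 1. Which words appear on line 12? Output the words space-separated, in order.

Line 1: ['fox', 'banana'] (min_width=10, slack=1)
Line 2: ['structure'] (min_width=9, slack=2)
Line 3: ['silver', 'fish'] (min_width=11, slack=0)
Line 4: ['tired'] (min_width=5, slack=6)
Line 5: ['dolphin'] (min_width=7, slack=4)
Line 6: ['knife'] (min_width=5, slack=6)
Line 7: ['butter'] (min_width=6, slack=5)
Line 8: ['table'] (min_width=5, slack=6)
Line 9: ['number', 'take'] (min_width=11, slack=0)
Line 10: ['code', 'night'] (min_width=10, slack=1)
Line 11: ['absolute'] (min_width=8, slack=3)
Line 12: ['soft', 'butter'] (min_width=11, slack=0)

Answer: soft butter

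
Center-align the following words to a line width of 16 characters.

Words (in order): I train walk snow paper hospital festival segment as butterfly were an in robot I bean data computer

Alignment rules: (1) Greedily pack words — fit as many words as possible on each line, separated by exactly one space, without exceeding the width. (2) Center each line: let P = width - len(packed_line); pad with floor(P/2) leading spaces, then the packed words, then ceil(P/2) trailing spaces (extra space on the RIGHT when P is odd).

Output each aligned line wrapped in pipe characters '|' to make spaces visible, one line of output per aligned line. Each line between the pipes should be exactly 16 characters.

Line 1: ['I', 'train', 'walk'] (min_width=12, slack=4)
Line 2: ['snow', 'paper'] (min_width=10, slack=6)
Line 3: ['hospital'] (min_width=8, slack=8)
Line 4: ['festival', 'segment'] (min_width=16, slack=0)
Line 5: ['as', 'butterfly'] (min_width=12, slack=4)
Line 6: ['were', 'an', 'in', 'robot'] (min_width=16, slack=0)
Line 7: ['I', 'bean', 'data'] (min_width=11, slack=5)
Line 8: ['computer'] (min_width=8, slack=8)

Answer: |  I train walk  |
|   snow paper   |
|    hospital    |
|festival segment|
|  as butterfly  |
|were an in robot|
|  I bean data   |
|    computer    |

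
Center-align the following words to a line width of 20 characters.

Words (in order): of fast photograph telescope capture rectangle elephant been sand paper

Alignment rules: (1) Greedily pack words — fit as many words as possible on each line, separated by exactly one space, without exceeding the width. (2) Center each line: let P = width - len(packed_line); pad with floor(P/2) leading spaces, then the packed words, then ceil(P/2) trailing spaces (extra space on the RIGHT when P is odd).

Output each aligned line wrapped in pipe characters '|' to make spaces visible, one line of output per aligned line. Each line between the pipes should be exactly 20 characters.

Answer: | of fast photograph |
| telescope capture  |
| rectangle elephant |
|  been sand paper   |

Derivation:
Line 1: ['of', 'fast', 'photograph'] (min_width=18, slack=2)
Line 2: ['telescope', 'capture'] (min_width=17, slack=3)
Line 3: ['rectangle', 'elephant'] (min_width=18, slack=2)
Line 4: ['been', 'sand', 'paper'] (min_width=15, slack=5)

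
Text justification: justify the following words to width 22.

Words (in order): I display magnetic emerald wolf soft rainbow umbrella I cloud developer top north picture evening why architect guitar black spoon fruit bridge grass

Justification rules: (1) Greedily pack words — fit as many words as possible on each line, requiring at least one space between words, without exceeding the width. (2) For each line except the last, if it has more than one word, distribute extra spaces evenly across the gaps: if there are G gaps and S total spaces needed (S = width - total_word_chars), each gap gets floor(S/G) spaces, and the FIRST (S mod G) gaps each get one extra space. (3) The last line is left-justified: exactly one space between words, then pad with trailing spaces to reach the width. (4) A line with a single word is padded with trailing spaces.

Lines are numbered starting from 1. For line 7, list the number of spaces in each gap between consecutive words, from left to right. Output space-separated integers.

Answer: 4 3

Derivation:
Line 1: ['I', 'display', 'magnetic'] (min_width=18, slack=4)
Line 2: ['emerald', 'wolf', 'soft'] (min_width=17, slack=5)
Line 3: ['rainbow', 'umbrella', 'I'] (min_width=18, slack=4)
Line 4: ['cloud', 'developer', 'top'] (min_width=19, slack=3)
Line 5: ['north', 'picture', 'evening'] (min_width=21, slack=1)
Line 6: ['why', 'architect', 'guitar'] (min_width=20, slack=2)
Line 7: ['black', 'spoon', 'fruit'] (min_width=17, slack=5)
Line 8: ['bridge', 'grass'] (min_width=12, slack=10)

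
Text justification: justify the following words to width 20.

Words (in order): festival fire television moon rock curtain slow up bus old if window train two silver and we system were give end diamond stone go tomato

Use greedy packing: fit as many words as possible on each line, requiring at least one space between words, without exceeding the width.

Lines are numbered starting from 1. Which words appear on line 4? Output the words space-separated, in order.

Answer: old if window train

Derivation:
Line 1: ['festival', 'fire'] (min_width=13, slack=7)
Line 2: ['television', 'moon', 'rock'] (min_width=20, slack=0)
Line 3: ['curtain', 'slow', 'up', 'bus'] (min_width=19, slack=1)
Line 4: ['old', 'if', 'window', 'train'] (min_width=19, slack=1)
Line 5: ['two', 'silver', 'and', 'we'] (min_width=17, slack=3)
Line 6: ['system', 'were', 'give', 'end'] (min_width=20, slack=0)
Line 7: ['diamond', 'stone', 'go'] (min_width=16, slack=4)
Line 8: ['tomato'] (min_width=6, slack=14)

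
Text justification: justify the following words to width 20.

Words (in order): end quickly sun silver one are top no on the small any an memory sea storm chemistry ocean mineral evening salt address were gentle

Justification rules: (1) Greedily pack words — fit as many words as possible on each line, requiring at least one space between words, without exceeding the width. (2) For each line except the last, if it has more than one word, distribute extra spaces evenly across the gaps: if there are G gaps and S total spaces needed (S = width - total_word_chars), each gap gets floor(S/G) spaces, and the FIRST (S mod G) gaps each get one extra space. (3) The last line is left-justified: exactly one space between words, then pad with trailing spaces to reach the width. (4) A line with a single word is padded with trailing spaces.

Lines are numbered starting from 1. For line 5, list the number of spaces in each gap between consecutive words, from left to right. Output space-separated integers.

Line 1: ['end', 'quickly', 'sun'] (min_width=15, slack=5)
Line 2: ['silver', 'one', 'are', 'top'] (min_width=18, slack=2)
Line 3: ['no', 'on', 'the', 'small', 'any'] (min_width=19, slack=1)
Line 4: ['an', 'memory', 'sea', 'storm'] (min_width=19, slack=1)
Line 5: ['chemistry', 'ocean'] (min_width=15, slack=5)
Line 6: ['mineral', 'evening', 'salt'] (min_width=20, slack=0)
Line 7: ['address', 'were', 'gentle'] (min_width=19, slack=1)

Answer: 6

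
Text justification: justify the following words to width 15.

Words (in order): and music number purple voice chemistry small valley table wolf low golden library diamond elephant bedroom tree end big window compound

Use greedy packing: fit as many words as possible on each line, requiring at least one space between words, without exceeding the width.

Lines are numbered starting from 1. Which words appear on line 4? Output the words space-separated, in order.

Line 1: ['and', 'music'] (min_width=9, slack=6)
Line 2: ['number', 'purple'] (min_width=13, slack=2)
Line 3: ['voice', 'chemistry'] (min_width=15, slack=0)
Line 4: ['small', 'valley'] (min_width=12, slack=3)
Line 5: ['table', 'wolf', 'low'] (min_width=14, slack=1)
Line 6: ['golden', 'library'] (min_width=14, slack=1)
Line 7: ['diamond'] (min_width=7, slack=8)
Line 8: ['elephant'] (min_width=8, slack=7)
Line 9: ['bedroom', 'tree'] (min_width=12, slack=3)
Line 10: ['end', 'big', 'window'] (min_width=14, slack=1)
Line 11: ['compound'] (min_width=8, slack=7)

Answer: small valley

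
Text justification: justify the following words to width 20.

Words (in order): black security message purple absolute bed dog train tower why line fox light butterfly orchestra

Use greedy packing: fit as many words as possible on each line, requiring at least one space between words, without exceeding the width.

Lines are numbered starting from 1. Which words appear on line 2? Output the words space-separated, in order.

Line 1: ['black', 'security'] (min_width=14, slack=6)
Line 2: ['message', 'purple'] (min_width=14, slack=6)
Line 3: ['absolute', 'bed', 'dog'] (min_width=16, slack=4)
Line 4: ['train', 'tower', 'why', 'line'] (min_width=20, slack=0)
Line 5: ['fox', 'light', 'butterfly'] (min_width=19, slack=1)
Line 6: ['orchestra'] (min_width=9, slack=11)

Answer: message purple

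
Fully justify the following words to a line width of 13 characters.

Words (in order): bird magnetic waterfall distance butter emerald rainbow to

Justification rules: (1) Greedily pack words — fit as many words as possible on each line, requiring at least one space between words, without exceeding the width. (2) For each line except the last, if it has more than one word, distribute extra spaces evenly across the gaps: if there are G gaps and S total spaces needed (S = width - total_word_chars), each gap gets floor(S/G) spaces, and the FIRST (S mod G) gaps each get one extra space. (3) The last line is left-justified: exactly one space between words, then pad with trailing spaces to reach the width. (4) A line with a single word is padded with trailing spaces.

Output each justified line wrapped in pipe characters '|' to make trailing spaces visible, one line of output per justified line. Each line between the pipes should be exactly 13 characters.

Line 1: ['bird', 'magnetic'] (min_width=13, slack=0)
Line 2: ['waterfall'] (min_width=9, slack=4)
Line 3: ['distance'] (min_width=8, slack=5)
Line 4: ['butter'] (min_width=6, slack=7)
Line 5: ['emerald'] (min_width=7, slack=6)
Line 6: ['rainbow', 'to'] (min_width=10, slack=3)

Answer: |bird magnetic|
|waterfall    |
|distance     |
|butter       |
|emerald      |
|rainbow to   |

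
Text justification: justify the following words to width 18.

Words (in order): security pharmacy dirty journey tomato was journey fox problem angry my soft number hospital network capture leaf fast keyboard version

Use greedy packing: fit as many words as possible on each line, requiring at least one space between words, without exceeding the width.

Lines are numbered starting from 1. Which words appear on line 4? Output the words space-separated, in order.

Line 1: ['security', 'pharmacy'] (min_width=17, slack=1)
Line 2: ['dirty', 'journey'] (min_width=13, slack=5)
Line 3: ['tomato', 'was', 'journey'] (min_width=18, slack=0)
Line 4: ['fox', 'problem', 'angry'] (min_width=17, slack=1)
Line 5: ['my', 'soft', 'number'] (min_width=14, slack=4)
Line 6: ['hospital', 'network'] (min_width=16, slack=2)
Line 7: ['capture', 'leaf', 'fast'] (min_width=17, slack=1)
Line 8: ['keyboard', 'version'] (min_width=16, slack=2)

Answer: fox problem angry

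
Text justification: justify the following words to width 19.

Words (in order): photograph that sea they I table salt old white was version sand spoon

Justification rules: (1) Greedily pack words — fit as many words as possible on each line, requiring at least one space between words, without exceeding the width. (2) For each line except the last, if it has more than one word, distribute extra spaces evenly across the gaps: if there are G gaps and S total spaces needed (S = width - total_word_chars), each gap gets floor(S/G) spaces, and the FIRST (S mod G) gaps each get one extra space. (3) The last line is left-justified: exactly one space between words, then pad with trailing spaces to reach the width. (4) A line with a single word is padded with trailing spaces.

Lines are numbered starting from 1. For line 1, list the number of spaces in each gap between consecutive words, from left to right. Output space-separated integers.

Line 1: ['photograph', 'that', 'sea'] (min_width=19, slack=0)
Line 2: ['they', 'I', 'table', 'salt'] (min_width=17, slack=2)
Line 3: ['old', 'white', 'was'] (min_width=13, slack=6)
Line 4: ['version', 'sand', 'spoon'] (min_width=18, slack=1)

Answer: 1 1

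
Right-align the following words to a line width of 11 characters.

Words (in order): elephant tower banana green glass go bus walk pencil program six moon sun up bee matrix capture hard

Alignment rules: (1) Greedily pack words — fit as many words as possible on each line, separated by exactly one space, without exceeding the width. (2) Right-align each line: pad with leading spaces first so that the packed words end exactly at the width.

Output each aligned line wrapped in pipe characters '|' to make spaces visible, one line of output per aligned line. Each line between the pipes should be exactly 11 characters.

Answer: |   elephant|
|      tower|
|     banana|
|green glass|
|go bus walk|
|     pencil|
|program six|
|moon sun up|
| bee matrix|
|    capture|
|       hard|

Derivation:
Line 1: ['elephant'] (min_width=8, slack=3)
Line 2: ['tower'] (min_width=5, slack=6)
Line 3: ['banana'] (min_width=6, slack=5)
Line 4: ['green', 'glass'] (min_width=11, slack=0)
Line 5: ['go', 'bus', 'walk'] (min_width=11, slack=0)
Line 6: ['pencil'] (min_width=6, slack=5)
Line 7: ['program', 'six'] (min_width=11, slack=0)
Line 8: ['moon', 'sun', 'up'] (min_width=11, slack=0)
Line 9: ['bee', 'matrix'] (min_width=10, slack=1)
Line 10: ['capture'] (min_width=7, slack=4)
Line 11: ['hard'] (min_width=4, slack=7)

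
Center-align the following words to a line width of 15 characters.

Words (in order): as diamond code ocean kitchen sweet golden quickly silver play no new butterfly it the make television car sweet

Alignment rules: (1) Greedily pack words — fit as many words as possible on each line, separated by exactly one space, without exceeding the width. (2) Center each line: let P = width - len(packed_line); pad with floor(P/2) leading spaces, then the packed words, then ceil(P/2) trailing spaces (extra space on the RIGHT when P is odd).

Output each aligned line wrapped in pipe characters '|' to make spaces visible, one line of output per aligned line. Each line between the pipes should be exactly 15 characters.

Answer: |as diamond code|
| ocean kitchen |
| sweet golden  |
|quickly silver |
|  play no new  |
| butterfly it  |
|   the make    |
|television car |
|     sweet     |

Derivation:
Line 1: ['as', 'diamond', 'code'] (min_width=15, slack=0)
Line 2: ['ocean', 'kitchen'] (min_width=13, slack=2)
Line 3: ['sweet', 'golden'] (min_width=12, slack=3)
Line 4: ['quickly', 'silver'] (min_width=14, slack=1)
Line 5: ['play', 'no', 'new'] (min_width=11, slack=4)
Line 6: ['butterfly', 'it'] (min_width=12, slack=3)
Line 7: ['the', 'make'] (min_width=8, slack=7)
Line 8: ['television', 'car'] (min_width=14, slack=1)
Line 9: ['sweet'] (min_width=5, slack=10)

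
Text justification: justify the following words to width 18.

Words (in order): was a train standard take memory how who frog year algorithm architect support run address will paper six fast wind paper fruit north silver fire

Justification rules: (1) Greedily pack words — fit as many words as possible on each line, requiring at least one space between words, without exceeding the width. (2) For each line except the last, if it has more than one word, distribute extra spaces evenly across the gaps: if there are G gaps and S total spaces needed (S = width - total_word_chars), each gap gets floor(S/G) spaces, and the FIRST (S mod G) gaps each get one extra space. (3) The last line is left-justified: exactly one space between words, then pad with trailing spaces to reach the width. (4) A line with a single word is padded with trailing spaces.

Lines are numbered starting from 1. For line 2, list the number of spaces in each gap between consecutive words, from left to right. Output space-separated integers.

Line 1: ['was', 'a', 'train'] (min_width=11, slack=7)
Line 2: ['standard', 'take'] (min_width=13, slack=5)
Line 3: ['memory', 'how', 'who'] (min_width=14, slack=4)
Line 4: ['frog', 'year'] (min_width=9, slack=9)
Line 5: ['algorithm'] (min_width=9, slack=9)
Line 6: ['architect', 'support'] (min_width=17, slack=1)
Line 7: ['run', 'address', 'will'] (min_width=16, slack=2)
Line 8: ['paper', 'six', 'fast'] (min_width=14, slack=4)
Line 9: ['wind', 'paper', 'fruit'] (min_width=16, slack=2)
Line 10: ['north', 'silver', 'fire'] (min_width=17, slack=1)

Answer: 6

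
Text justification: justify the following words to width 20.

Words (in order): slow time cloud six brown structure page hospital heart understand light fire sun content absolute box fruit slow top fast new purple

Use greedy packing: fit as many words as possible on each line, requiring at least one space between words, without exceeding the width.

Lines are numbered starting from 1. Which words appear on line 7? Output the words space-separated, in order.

Answer: slow top fast new

Derivation:
Line 1: ['slow', 'time', 'cloud', 'six'] (min_width=19, slack=1)
Line 2: ['brown', 'structure', 'page'] (min_width=20, slack=0)
Line 3: ['hospital', 'heart'] (min_width=14, slack=6)
Line 4: ['understand', 'light'] (min_width=16, slack=4)
Line 5: ['fire', 'sun', 'content'] (min_width=16, slack=4)
Line 6: ['absolute', 'box', 'fruit'] (min_width=18, slack=2)
Line 7: ['slow', 'top', 'fast', 'new'] (min_width=17, slack=3)
Line 8: ['purple'] (min_width=6, slack=14)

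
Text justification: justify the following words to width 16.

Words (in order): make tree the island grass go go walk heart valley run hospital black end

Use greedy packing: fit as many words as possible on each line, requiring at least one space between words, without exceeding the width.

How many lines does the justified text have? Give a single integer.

Answer: 6

Derivation:
Line 1: ['make', 'tree', 'the'] (min_width=13, slack=3)
Line 2: ['island', 'grass', 'go'] (min_width=15, slack=1)
Line 3: ['go', 'walk', 'heart'] (min_width=13, slack=3)
Line 4: ['valley', 'run'] (min_width=10, slack=6)
Line 5: ['hospital', 'black'] (min_width=14, slack=2)
Line 6: ['end'] (min_width=3, slack=13)
Total lines: 6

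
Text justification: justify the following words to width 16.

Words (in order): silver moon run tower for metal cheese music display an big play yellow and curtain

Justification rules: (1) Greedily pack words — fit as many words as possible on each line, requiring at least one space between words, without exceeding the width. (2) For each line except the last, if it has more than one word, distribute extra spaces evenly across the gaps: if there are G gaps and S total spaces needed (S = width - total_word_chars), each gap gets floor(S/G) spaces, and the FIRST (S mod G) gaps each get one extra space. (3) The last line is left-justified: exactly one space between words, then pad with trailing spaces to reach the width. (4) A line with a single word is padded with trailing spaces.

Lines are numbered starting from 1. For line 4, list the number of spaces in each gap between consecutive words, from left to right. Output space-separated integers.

Line 1: ['silver', 'moon', 'run'] (min_width=15, slack=1)
Line 2: ['tower', 'for', 'metal'] (min_width=15, slack=1)
Line 3: ['cheese', 'music'] (min_width=12, slack=4)
Line 4: ['display', 'an', 'big'] (min_width=14, slack=2)
Line 5: ['play', 'yellow', 'and'] (min_width=15, slack=1)
Line 6: ['curtain'] (min_width=7, slack=9)

Answer: 2 2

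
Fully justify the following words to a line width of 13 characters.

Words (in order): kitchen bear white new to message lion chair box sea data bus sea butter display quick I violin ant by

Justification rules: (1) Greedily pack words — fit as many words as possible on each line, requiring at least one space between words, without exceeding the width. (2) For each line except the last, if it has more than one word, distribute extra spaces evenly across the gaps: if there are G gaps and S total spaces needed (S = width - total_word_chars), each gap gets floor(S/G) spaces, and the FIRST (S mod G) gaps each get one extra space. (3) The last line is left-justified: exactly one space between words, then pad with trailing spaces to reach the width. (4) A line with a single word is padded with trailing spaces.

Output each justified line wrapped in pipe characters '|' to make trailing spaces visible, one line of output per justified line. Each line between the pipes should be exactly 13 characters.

Line 1: ['kitchen', 'bear'] (min_width=12, slack=1)
Line 2: ['white', 'new', 'to'] (min_width=12, slack=1)
Line 3: ['message', 'lion'] (min_width=12, slack=1)
Line 4: ['chair', 'box', 'sea'] (min_width=13, slack=0)
Line 5: ['data', 'bus', 'sea'] (min_width=12, slack=1)
Line 6: ['butter'] (min_width=6, slack=7)
Line 7: ['display', 'quick'] (min_width=13, slack=0)
Line 8: ['I', 'violin', 'ant'] (min_width=12, slack=1)
Line 9: ['by'] (min_width=2, slack=11)

Answer: |kitchen  bear|
|white  new to|
|message  lion|
|chair box sea|
|data  bus sea|
|butter       |
|display quick|
|I  violin ant|
|by           |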